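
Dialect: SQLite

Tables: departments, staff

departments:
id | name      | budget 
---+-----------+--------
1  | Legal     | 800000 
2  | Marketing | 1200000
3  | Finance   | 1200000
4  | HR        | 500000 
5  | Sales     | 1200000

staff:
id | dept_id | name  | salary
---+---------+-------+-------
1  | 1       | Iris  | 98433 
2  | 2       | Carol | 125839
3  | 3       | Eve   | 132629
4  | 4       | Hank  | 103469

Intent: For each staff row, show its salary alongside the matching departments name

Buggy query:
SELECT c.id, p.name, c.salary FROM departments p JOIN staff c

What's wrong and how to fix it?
Bug: Missing join condition: each staff row is matched to all departments rows instead of just its own

Fix: Specify the join condition linking the foreign key to the parent id

Corrected query:
SELECT c.id, p.name, c.salary FROM departments p JOIN staff c ON c.dept_id = p.id

Result:
id | name      | salary
---+-----------+-------
1  | Legal     | 98433 
2  | Marketing | 125839
3  | Finance   | 132629
4  | HR        | 103469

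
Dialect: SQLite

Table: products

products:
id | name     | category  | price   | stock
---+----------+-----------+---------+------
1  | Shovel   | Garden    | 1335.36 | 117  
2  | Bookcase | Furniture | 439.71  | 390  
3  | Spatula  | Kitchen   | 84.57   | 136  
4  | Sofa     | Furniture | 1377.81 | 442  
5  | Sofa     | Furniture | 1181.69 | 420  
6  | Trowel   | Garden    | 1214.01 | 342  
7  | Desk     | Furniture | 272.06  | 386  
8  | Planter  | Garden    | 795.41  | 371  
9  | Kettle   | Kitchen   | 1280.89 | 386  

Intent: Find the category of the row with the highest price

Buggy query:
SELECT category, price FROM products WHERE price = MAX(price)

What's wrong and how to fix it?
Bug: MAX(price) is an aggregate and cannot be used directly in WHERE

Fix: Wrap MAX in a scalar subquery so WHERE compares against a single value

Corrected query:
SELECT category, price FROM products WHERE price = (SELECT MAX(price) FROM products)

Result:
category  | price  
----------+--------
Furniture | 1377.81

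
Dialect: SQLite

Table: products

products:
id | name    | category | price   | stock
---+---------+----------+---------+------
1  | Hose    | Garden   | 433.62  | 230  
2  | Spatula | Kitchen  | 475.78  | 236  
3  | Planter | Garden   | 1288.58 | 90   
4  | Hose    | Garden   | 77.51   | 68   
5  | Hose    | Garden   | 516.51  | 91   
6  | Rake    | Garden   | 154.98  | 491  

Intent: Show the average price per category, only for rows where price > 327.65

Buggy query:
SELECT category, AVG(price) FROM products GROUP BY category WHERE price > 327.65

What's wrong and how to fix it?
Bug: WHERE cannot follow GROUP BY

Fix: Place WHERE between FROM and GROUP BY

Corrected query:
SELECT category, AVG(price) FROM products WHERE price > 327.65 GROUP BY category

Result:
category | AVG(price)
---------+-----------
Garden   | 746.236667
Kitchen  | 475.78    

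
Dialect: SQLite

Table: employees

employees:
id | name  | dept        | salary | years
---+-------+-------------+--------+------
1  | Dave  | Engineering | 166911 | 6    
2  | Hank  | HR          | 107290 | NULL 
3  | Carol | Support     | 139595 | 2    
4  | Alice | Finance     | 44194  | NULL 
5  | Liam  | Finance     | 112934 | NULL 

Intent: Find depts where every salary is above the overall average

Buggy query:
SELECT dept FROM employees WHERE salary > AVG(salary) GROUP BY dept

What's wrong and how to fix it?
Bug: WHERE evaluates per row before aggregation, so AVG() is unavailable

Fix: Compute the overall average in a scalar subquery and compare each group's MIN against it in HAVING

Corrected query:
SELECT dept FROM employees GROUP BY dept HAVING MIN(salary) > (SELECT AVG(salary) FROM employees)

Result:
dept       
-----------
Engineering
Support    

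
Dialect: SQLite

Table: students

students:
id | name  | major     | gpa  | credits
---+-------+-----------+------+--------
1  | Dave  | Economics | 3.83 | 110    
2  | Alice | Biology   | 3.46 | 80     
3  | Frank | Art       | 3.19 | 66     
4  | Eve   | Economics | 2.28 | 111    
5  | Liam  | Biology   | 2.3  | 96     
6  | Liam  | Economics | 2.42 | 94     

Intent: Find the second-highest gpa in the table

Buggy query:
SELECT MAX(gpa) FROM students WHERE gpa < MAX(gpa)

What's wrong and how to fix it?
Bug: MAX(gpa) on the right of the comparison is an aggregate-in-WHERE error

Fix: Put the inner MAX in a scalar subquery

Corrected query:
SELECT MAX(gpa) FROM students WHERE gpa < (SELECT MAX(gpa) FROM students)

Result:
MAX(gpa)
--------
3.46    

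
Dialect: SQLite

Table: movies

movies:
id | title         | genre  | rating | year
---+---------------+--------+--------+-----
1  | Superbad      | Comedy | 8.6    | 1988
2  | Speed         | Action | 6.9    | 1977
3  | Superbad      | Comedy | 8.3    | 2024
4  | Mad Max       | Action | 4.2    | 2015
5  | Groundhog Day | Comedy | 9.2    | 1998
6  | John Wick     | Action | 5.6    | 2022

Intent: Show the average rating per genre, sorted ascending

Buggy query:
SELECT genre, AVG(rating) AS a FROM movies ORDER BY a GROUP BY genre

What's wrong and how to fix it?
Bug: ORDER BY appears before GROUP BY; SQL clause order requires GROUP BY first

Fix: Reorder: SELECT … FROM … GROUP BY … ORDER BY …

Corrected query:
SELECT genre, AVG(rating) AS a FROM movies GROUP BY genre ORDER BY a

Result:
genre  | a       
-------+---------
Action | 5.566667
Comedy | 8.7     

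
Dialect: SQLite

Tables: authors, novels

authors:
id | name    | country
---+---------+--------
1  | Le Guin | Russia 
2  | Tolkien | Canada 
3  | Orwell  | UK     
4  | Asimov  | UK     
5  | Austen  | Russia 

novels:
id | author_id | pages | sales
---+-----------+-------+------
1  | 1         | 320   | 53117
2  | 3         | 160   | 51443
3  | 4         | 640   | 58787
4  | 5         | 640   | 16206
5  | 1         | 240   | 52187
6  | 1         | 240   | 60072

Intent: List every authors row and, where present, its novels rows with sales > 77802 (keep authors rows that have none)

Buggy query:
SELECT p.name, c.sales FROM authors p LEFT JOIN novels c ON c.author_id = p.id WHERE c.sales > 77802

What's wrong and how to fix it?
Bug: A WHERE condition on the right-hand table after LEFT JOIN drops unmatched parents

Fix: Put 'c.sales > 77802' in the JOIN's ON clause instead of WHERE

Corrected query:
SELECT p.name, c.sales FROM authors p LEFT JOIN novels c ON c.author_id = p.id AND c.sales > 77802

Result:
name    | sales
--------+------
Le Guin | NULL 
Tolkien | NULL 
Orwell  | NULL 
Asimov  | NULL 
Austen  | NULL 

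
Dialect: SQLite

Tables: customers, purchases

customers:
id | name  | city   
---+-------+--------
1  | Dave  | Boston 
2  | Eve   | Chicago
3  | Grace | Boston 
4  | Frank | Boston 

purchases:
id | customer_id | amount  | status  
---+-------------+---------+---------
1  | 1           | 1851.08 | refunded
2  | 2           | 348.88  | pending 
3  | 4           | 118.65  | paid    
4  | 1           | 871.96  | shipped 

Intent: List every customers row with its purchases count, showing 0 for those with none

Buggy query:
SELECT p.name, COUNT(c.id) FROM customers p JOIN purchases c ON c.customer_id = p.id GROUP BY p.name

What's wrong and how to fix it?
Bug: INNER JOIN drops customers rows that have no matching purchases rows

Fix: Use LEFT JOIN so parents without children still appear (COUNT(c.id) gives 0)

Corrected query:
SELECT p.name, COUNT(c.id) FROM customers p LEFT JOIN purchases c ON c.customer_id = p.id GROUP BY p.name

Result:
name  | COUNT(c.id)
------+------------
Dave  | 2          
Eve   | 1          
Frank | 1          
Grace | 0          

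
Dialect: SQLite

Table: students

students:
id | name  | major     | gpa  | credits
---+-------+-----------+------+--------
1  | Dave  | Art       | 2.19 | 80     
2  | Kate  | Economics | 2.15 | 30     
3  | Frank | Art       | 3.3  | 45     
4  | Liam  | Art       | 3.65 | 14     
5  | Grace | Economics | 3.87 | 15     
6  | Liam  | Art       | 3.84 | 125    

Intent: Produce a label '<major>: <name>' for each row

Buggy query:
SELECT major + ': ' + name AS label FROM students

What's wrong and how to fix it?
Bug: SQLite uses || for string concatenation; + coerces text to numbers (yielding 0)

Fix: Replace + with || to concatenate text

Corrected query:
SELECT major || ': ' || name AS label FROM students

Result:
label           
----------------
Art: Dave       
Economics: Kate 
Art: Frank      
Art: Liam       
Economics: Grace
Art: Liam       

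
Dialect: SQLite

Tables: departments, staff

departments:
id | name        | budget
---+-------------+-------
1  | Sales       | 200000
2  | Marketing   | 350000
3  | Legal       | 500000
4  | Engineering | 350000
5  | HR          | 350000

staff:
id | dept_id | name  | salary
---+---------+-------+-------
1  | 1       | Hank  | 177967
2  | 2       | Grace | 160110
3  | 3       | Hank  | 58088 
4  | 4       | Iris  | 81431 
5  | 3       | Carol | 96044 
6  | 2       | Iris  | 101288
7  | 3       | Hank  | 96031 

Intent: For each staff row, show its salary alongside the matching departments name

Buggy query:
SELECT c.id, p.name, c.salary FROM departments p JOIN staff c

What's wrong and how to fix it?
Bug: JOIN with no ON clause produces a cartesian product; every staff row pairs with every departments row

Fix: Specify the join condition linking the foreign key to the parent id

Corrected query:
SELECT c.id, p.name, c.salary FROM departments p JOIN staff c ON c.dept_id = p.id

Result:
id | name        | salary
---+-------------+-------
1  | Sales       | 177967
2  | Marketing   | 160110
3  | Legal       | 58088 
4  | Engineering | 81431 
5  | Legal       | 96044 
6  | Marketing   | 101288
7  | Legal       | 96031 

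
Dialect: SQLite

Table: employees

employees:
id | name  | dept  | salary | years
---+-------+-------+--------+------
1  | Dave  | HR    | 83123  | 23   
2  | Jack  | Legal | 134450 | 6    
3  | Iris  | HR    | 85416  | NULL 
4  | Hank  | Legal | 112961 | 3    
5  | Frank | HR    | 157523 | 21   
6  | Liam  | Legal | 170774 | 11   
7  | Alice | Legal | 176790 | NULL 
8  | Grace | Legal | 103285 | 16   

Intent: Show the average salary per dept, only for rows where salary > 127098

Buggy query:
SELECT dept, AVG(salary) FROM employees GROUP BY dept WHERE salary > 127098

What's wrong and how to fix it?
Bug: Row-level WHERE must come before GROUP BY in the clause order

Fix: Place WHERE between FROM and GROUP BY

Corrected query:
SELECT dept, AVG(salary) FROM employees WHERE salary > 127098 GROUP BY dept

Result:
dept  | AVG(salary)  
------+--------------
HR    | 157523       
Legal | 160671.333333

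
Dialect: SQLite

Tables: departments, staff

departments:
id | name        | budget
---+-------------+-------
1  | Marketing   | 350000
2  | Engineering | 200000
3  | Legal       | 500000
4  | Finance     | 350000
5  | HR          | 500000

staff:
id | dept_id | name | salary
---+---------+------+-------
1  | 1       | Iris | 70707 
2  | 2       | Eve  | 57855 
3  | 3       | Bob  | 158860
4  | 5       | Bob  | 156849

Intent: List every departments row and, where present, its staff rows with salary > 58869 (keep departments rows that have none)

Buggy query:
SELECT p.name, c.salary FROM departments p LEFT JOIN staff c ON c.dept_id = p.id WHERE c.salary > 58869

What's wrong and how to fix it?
Bug: A WHERE condition on the right-hand table after LEFT JOIN drops unmatched parents

Fix: Put 'c.salary > 58869' in the JOIN's ON clause instead of WHERE

Corrected query:
SELECT p.name, c.salary FROM departments p LEFT JOIN staff c ON c.dept_id = p.id AND c.salary > 58869

Result:
name        | salary
------------+-------
Marketing   | 70707 
Engineering | NULL  
Legal       | 158860
Finance     | NULL  
HR          | 156849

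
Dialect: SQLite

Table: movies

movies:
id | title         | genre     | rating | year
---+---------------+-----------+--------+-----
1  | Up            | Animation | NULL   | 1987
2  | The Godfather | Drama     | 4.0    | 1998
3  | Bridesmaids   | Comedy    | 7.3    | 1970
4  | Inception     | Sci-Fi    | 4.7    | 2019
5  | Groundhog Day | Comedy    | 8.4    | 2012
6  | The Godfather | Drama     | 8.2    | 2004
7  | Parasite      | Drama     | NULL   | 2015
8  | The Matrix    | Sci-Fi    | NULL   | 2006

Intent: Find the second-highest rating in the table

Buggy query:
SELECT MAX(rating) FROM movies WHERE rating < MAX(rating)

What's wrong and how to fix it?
Bug: The inner MAX is an aggregate inside WHERE, which is not allowed

Fix: Compute the overall MAX in a subquery, then take MAX of rows below it

Corrected query:
SELECT MAX(rating) FROM movies WHERE rating < (SELECT MAX(rating) FROM movies)

Result:
MAX(rating)
-----------
8.2        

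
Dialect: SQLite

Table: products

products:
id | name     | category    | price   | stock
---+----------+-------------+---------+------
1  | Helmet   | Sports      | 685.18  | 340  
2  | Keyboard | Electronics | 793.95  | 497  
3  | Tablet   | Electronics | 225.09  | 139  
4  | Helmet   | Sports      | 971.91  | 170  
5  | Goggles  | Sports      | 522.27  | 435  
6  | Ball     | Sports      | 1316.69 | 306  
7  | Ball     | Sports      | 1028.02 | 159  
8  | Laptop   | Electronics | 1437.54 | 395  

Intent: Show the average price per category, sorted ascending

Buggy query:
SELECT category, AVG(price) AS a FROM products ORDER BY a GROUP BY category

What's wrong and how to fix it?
Bug: ORDER BY appears before GROUP BY; SQL clause order requires GROUP BY first

Fix: Move ORDER BY to the end, after GROUP BY

Corrected query:
SELECT category, AVG(price) AS a FROM products GROUP BY category ORDER BY a

Result:
category    | a      
------------+--------
Electronics | 818.86 
Sports      | 904.814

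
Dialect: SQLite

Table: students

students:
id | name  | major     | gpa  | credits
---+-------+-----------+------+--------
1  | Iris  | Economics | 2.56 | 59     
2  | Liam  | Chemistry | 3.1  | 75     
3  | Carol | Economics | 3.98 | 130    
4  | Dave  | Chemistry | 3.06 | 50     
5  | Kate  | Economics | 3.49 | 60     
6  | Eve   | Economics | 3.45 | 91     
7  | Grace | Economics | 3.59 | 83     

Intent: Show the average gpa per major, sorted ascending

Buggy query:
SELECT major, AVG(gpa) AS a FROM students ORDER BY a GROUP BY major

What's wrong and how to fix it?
Bug: ORDER BY appears before GROUP BY; SQL clause order requires GROUP BY first

Fix: Move ORDER BY to the end, after GROUP BY

Corrected query:
SELECT major, AVG(gpa) AS a FROM students GROUP BY major ORDER BY a

Result:
major     | a    
----------+------
Chemistry | 3.08 
Economics | 3.414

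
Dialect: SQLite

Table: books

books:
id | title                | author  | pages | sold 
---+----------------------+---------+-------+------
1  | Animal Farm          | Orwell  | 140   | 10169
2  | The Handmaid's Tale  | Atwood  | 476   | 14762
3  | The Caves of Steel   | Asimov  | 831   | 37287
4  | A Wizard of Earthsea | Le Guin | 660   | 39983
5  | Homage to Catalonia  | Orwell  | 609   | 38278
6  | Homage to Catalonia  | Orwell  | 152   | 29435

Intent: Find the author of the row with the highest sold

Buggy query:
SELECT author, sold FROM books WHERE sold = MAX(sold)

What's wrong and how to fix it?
Bug: WHERE is evaluated per row; an aggregate over the whole table isn't defined there

Fix: Use a subquery: WHERE sold = (SELECT MAX(sold) FROM books)

Corrected query:
SELECT author, sold FROM books WHERE sold = (SELECT MAX(sold) FROM books)

Result:
author  | sold 
--------+------
Le Guin | 39983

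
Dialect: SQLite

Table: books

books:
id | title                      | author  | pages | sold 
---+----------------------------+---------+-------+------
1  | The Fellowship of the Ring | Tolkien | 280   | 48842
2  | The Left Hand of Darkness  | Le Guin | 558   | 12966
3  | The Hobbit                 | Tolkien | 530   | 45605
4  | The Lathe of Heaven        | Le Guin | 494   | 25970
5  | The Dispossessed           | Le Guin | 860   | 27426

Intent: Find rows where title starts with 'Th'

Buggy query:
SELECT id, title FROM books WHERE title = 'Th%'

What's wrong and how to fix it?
Bug: Wildcards only work with LIKE; '=' treats '%' as a literal character

Fix: Use LIKE for wildcard pattern matching

Corrected query:
SELECT id, title FROM books WHERE title LIKE 'Th%'

Result:
id | title                     
---+---------------------------
1  | The Fellowship of the Ring
2  | The Left Hand of Darkness 
3  | The Hobbit                
4  | The Lathe of Heaven       
5  | The Dispossessed          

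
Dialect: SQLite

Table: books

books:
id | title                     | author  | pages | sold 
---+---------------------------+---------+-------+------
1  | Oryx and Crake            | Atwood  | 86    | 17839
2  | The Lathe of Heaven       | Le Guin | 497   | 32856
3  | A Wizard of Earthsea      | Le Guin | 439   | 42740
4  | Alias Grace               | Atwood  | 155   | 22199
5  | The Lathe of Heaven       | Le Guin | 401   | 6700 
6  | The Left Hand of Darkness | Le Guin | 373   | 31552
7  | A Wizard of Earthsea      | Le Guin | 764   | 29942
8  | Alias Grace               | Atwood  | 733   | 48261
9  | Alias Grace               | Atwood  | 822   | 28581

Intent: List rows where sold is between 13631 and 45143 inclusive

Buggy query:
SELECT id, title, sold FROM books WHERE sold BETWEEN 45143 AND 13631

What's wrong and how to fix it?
Bug: BETWEEN expects the lower bound first; with 45143 AND 13631 the range is empty

Fix: Swap the bounds so the smaller value comes first

Corrected query:
SELECT id, title, sold FROM books WHERE sold BETWEEN 13631 AND 45143

Result:
id | title                     | sold 
---+---------------------------+------
1  | Oryx and Crake            | 17839
2  | The Lathe of Heaven       | 32856
3  | A Wizard of Earthsea      | 42740
4  | Alias Grace               | 22199
6  | The Left Hand of Darkness | 31552
7  | A Wizard of Earthsea      | 29942
9  | Alias Grace               | 28581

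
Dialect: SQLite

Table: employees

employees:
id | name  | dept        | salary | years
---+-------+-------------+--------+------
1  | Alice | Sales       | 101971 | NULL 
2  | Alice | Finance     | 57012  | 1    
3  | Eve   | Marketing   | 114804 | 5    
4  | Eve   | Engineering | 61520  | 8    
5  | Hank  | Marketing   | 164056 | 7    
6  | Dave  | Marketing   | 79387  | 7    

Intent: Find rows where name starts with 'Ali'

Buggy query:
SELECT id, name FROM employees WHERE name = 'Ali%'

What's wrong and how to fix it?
Bug: '=' compares the literal string including the % character; pattern matching needs LIKE

Fix: Replace '=' with LIKE so 'Ali%' is treated as a pattern

Corrected query:
SELECT id, name FROM employees WHERE name LIKE 'Ali%'

Result:
id | name 
---+------
1  | Alice
2  | Alice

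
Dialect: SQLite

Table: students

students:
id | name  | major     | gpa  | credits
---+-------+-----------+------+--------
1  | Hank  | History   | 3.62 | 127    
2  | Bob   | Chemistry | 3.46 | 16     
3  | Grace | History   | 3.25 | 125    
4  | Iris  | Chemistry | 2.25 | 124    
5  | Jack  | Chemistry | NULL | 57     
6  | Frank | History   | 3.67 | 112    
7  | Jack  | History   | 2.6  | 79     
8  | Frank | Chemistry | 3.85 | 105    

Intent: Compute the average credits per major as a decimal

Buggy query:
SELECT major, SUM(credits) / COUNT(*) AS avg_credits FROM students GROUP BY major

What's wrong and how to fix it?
Bug: Both operands are integers, so '/' performs integer division and truncates

Fix: Cast one side to REAL so the division keeps the fractional part

Corrected query:
SELECT major, SUM(credits) * 1.0 / COUNT(*) AS avg_credits FROM students GROUP BY major

Result:
major     | avg_credits
----------+------------
Chemistry | 75.5       
History   | 110.75     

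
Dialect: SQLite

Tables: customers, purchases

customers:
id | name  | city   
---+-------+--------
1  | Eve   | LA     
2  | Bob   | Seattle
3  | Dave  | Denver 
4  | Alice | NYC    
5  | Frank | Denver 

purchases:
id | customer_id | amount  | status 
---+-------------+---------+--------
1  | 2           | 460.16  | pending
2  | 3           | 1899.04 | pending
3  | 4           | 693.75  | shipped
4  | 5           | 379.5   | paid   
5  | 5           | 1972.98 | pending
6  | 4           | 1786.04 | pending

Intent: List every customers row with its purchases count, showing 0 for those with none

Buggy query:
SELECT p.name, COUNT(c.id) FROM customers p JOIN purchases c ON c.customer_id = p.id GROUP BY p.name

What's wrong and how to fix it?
Bug: An inner join excludes parents with zero children

Fix: Switch to LEFT JOIN to retain unmatched parent rows

Corrected query:
SELECT p.name, COUNT(c.id) FROM customers p LEFT JOIN purchases c ON c.customer_id = p.id GROUP BY p.name

Result:
name  | COUNT(c.id)
------+------------
Alice | 2          
Bob   | 1          
Dave  | 1          
Eve   | 0          
Frank | 2          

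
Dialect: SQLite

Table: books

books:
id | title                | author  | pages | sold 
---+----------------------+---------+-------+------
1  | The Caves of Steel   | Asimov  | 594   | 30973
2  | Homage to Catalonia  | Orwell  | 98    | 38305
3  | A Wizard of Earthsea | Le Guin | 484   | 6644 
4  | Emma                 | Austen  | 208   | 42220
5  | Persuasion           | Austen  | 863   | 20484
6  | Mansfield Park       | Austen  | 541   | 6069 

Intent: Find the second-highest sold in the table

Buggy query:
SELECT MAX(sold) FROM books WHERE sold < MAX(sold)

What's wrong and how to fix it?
Bug: The inner MAX is an aggregate inside WHERE, which is not allowed

Fix: Compute the overall MAX in a subquery, then take MAX of rows below it

Corrected query:
SELECT MAX(sold) FROM books WHERE sold < (SELECT MAX(sold) FROM books)

Result:
MAX(sold)
---------
38305    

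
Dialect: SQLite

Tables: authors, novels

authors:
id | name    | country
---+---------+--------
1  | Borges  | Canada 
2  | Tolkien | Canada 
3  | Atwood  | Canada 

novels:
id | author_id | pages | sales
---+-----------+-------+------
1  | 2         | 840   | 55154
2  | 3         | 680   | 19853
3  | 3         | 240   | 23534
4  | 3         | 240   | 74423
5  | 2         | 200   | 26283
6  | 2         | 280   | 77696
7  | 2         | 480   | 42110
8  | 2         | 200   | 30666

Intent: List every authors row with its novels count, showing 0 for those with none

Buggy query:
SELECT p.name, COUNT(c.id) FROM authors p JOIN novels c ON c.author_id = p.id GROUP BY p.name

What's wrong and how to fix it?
Bug: INNER JOIN drops authors rows that have no matching novels rows

Fix: Switch to LEFT JOIN to retain unmatched parent rows

Corrected query:
SELECT p.name, COUNT(c.id) FROM authors p LEFT JOIN novels c ON c.author_id = p.id GROUP BY p.name

Result:
name    | COUNT(c.id)
--------+------------
Atwood  | 3          
Borges  | 0          
Tolkien | 5          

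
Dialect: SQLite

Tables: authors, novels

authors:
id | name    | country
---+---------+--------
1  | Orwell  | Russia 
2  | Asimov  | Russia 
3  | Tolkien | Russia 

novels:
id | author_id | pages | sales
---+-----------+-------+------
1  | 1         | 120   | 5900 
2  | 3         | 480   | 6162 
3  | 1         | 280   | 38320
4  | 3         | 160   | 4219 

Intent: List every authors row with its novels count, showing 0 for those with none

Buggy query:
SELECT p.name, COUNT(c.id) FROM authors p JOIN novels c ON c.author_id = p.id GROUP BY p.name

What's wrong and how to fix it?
Bug: An inner join excludes parents with zero children

Fix: Switch to LEFT JOIN to retain unmatched parent rows

Corrected query:
SELECT p.name, COUNT(c.id) FROM authors p LEFT JOIN novels c ON c.author_id = p.id GROUP BY p.name

Result:
name    | COUNT(c.id)
--------+------------
Asimov  | 0          
Orwell  | 2          
Tolkien | 2          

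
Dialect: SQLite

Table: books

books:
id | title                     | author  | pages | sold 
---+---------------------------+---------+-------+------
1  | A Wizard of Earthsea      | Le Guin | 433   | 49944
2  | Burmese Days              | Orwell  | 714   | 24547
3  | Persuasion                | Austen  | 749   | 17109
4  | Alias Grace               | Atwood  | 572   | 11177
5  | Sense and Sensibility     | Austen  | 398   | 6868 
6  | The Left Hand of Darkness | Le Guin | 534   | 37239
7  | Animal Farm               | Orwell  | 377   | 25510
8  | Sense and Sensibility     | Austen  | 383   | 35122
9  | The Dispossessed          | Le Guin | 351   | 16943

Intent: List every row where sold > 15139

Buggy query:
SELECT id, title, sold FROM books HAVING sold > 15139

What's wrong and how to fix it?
Bug: This is a non-aggregate query (no GROUP BY, no aggregates), so in SQLite the HAVING clause is invalid here; a row-level condition belongs in WHERE

Fix: Use WHERE for row-level filtering

Corrected query:
SELECT id, title, sold FROM books WHERE sold > 15139

Result:
id | title                     | sold 
---+---------------------------+------
1  | A Wizard of Earthsea      | 49944
2  | Burmese Days              | 24547
3  | Persuasion                | 17109
6  | The Left Hand of Darkness | 37239
7  | Animal Farm               | 25510
8  | Sense and Sensibility     | 35122
9  | The Dispossessed          | 16943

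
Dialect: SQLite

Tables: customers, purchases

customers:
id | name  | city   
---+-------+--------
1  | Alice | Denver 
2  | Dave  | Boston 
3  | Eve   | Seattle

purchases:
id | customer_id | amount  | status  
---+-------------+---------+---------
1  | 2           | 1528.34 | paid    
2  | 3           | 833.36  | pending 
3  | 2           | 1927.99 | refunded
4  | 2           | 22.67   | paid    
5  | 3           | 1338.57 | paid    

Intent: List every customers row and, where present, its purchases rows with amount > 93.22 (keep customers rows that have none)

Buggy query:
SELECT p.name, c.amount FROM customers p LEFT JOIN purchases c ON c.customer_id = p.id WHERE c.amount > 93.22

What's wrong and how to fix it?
Bug: A WHERE condition on the right-hand table after LEFT JOIN drops unmatched parents

Fix: Put 'c.amount > 93.22' in the JOIN's ON clause instead of WHERE

Corrected query:
SELECT p.name, c.amount FROM customers p LEFT JOIN purchases c ON c.customer_id = p.id AND c.amount > 93.22

Result:
name  | amount 
------+--------
Alice | NULL   
Dave  | 1528.34
Dave  | 1927.99
Eve   | 833.36 
Eve   | 1338.57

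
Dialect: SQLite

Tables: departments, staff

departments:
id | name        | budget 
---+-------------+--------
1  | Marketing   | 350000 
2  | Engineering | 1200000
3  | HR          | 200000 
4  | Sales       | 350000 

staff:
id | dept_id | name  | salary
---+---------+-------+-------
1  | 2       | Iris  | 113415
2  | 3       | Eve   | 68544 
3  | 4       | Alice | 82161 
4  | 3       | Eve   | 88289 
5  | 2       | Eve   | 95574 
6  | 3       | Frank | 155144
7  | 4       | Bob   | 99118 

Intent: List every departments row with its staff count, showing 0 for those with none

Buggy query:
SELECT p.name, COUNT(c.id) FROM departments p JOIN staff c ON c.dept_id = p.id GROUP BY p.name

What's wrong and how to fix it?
Bug: INNER JOIN drops departments rows that have no matching staff rows

Fix: Use LEFT JOIN so parents without children still appear (COUNT(c.id) gives 0)

Corrected query:
SELECT p.name, COUNT(c.id) FROM departments p LEFT JOIN staff c ON c.dept_id = p.id GROUP BY p.name

Result:
name        | COUNT(c.id)
------------+------------
Engineering | 2          
HR          | 3          
Marketing   | 0          
Sales       | 2          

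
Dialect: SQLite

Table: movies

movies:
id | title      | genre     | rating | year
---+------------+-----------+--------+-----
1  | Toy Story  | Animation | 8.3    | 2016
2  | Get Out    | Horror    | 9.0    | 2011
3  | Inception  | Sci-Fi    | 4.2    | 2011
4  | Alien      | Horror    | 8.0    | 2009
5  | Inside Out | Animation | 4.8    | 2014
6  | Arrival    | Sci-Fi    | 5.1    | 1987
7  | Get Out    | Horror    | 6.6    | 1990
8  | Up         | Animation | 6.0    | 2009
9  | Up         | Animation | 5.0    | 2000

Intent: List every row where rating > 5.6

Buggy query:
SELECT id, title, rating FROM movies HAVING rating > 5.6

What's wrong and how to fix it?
Bug: This is a non-aggregate query (no GROUP BY, no aggregates), so in SQLite the HAVING clause is invalid here; a row-level condition belongs in WHERE

Fix: Replace HAVING with WHERE since the condition applies to individual rows

Corrected query:
SELECT id, title, rating FROM movies WHERE rating > 5.6

Result:
id | title     | rating
---+-----------+-------
1  | Toy Story | 8.3   
2  | Get Out   | 9     
4  | Alien     | 8     
7  | Get Out   | 6.6   
8  | Up        | 6     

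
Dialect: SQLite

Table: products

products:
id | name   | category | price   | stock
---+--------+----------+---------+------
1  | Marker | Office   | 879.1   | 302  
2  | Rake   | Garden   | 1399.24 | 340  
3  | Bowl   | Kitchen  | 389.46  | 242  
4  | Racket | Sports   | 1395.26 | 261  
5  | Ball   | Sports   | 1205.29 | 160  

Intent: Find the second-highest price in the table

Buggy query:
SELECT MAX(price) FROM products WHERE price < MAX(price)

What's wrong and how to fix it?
Bug: The inner MAX is an aggregate inside WHERE, which is not allowed

Fix: Compute the overall MAX in a subquery, then take MAX of rows below it

Corrected query:
SELECT MAX(price) FROM products WHERE price < (SELECT MAX(price) FROM products)

Result:
MAX(price)
----------
1395.26   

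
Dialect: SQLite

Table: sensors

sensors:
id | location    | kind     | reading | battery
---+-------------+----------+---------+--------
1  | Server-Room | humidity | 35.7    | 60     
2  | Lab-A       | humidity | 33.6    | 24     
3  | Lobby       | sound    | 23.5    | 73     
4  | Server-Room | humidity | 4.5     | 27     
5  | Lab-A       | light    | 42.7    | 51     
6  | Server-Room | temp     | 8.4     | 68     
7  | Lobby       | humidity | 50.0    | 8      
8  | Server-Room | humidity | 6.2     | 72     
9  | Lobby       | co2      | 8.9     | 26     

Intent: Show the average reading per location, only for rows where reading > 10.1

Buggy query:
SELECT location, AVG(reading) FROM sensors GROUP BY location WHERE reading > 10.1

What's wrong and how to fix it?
Bug: WHERE cannot follow GROUP BY

Fix: Place WHERE between FROM and GROUP BY

Corrected query:
SELECT location, AVG(reading) FROM sensors WHERE reading > 10.1 GROUP BY location

Result:
location    | AVG(reading)
------------+-------------
Lab-A       | 38.15       
Lobby       | 36.75       
Server-Room | 35.7        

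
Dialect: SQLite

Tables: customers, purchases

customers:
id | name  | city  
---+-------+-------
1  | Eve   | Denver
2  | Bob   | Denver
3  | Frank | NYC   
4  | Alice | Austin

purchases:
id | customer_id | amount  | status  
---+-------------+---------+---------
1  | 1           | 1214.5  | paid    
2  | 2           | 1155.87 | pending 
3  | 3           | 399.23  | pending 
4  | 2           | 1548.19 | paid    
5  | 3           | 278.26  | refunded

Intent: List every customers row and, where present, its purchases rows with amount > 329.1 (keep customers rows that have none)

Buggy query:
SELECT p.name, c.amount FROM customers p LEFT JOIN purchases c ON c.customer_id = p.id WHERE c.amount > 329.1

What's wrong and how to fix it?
Bug: A WHERE condition on the right-hand table after LEFT JOIN drops unmatched parents

Fix: Put 'c.amount > 329.1' in the JOIN's ON clause instead of WHERE

Corrected query:
SELECT p.name, c.amount FROM customers p LEFT JOIN purchases c ON c.customer_id = p.id AND c.amount > 329.1

Result:
name  | amount 
------+--------
Eve   | 1214.5 
Bob   | 1155.87
Bob   | 1548.19
Frank | 399.23 
Alice | NULL   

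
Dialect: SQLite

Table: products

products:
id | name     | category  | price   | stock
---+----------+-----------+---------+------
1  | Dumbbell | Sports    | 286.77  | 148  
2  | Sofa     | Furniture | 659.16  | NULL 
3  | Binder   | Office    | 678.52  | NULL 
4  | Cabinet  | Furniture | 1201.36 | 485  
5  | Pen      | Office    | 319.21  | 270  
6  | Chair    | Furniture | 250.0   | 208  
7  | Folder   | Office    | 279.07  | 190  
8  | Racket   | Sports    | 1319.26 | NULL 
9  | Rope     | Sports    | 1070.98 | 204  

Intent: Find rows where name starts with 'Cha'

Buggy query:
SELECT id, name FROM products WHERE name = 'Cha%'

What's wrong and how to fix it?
Bug: Wildcards only work with LIKE; '=' treats '%' as a literal character

Fix: Use LIKE for wildcard pattern matching

Corrected query:
SELECT id, name FROM products WHERE name LIKE 'Cha%'

Result:
id | name 
---+------
6  | Chair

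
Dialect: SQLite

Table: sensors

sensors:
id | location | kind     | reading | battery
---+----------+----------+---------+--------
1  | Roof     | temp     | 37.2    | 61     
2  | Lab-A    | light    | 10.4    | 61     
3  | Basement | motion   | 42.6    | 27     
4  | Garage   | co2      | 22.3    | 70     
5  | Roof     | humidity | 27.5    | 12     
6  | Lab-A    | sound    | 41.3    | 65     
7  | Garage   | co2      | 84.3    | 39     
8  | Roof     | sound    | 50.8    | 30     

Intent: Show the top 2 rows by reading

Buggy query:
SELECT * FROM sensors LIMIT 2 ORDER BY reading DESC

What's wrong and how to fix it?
Bug: ORDER BY cannot follow LIMIT; LIMIT is the final clause

Fix: Swap the clauses: ORDER BY first, then LIMIT

Corrected query:
SELECT * FROM sensors ORDER BY reading DESC LIMIT 2

Result:
id | location | kind  | reading | battery
---+----------+-------+---------+--------
7  | Garage   | co2   | 84.3    | 39     
8  | Roof     | sound | 50.8    | 30     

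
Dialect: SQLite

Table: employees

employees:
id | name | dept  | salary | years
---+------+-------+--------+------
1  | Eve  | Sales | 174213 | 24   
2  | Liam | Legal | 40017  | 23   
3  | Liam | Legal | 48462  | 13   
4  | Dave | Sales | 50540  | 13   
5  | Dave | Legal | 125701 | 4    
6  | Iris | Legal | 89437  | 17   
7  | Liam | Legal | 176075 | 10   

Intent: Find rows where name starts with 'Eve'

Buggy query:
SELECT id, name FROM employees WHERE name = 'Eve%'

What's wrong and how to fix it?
Bug: '=' compares the literal string including the % character; pattern matching needs LIKE

Fix: Use LIKE for wildcard pattern matching

Corrected query:
SELECT id, name FROM employees WHERE name LIKE 'Eve%'

Result:
id | name
---+-----
1  | Eve 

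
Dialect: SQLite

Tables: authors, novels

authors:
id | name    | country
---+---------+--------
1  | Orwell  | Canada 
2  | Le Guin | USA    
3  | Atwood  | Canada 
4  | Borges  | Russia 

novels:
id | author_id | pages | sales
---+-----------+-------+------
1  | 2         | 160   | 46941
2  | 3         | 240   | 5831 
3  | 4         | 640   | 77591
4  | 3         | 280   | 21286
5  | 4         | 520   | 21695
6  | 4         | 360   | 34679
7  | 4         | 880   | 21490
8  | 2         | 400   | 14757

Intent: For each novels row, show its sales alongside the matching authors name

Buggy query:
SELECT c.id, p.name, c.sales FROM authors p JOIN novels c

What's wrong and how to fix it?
Bug: JOIN with no ON clause produces a cartesian product; every novels row pairs with every authors row

Fix: Specify the join condition linking the foreign key to the parent id

Corrected query:
SELECT c.id, p.name, c.sales FROM authors p JOIN novels c ON c.author_id = p.id

Result:
id | name    | sales
---+---------+------
1  | Le Guin | 46941
2  | Atwood  | 5831 
3  | Borges  | 77591
4  | Atwood  | 21286
5  | Borges  | 21695
6  | Borges  | 34679
7  | Borges  | 21490
8  | Le Guin | 14757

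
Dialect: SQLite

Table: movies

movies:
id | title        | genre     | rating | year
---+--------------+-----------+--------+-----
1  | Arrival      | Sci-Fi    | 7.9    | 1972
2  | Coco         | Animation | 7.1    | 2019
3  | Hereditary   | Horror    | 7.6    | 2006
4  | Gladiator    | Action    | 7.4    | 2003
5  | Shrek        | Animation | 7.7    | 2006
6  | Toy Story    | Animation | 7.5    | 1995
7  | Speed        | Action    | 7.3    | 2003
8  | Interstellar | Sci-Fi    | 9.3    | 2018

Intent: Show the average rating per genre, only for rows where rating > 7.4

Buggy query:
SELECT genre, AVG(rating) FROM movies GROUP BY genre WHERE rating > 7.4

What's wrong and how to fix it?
Bug: Row-level WHERE must come before GROUP BY in the clause order

Fix: Move the WHERE clause before GROUP BY

Corrected query:
SELECT genre, AVG(rating) FROM movies WHERE rating > 7.4 GROUP BY genre

Result:
genre     | AVG(rating)
----------+------------
Animation | 7.6        
Horror    | 7.6        
Sci-Fi    | 8.6        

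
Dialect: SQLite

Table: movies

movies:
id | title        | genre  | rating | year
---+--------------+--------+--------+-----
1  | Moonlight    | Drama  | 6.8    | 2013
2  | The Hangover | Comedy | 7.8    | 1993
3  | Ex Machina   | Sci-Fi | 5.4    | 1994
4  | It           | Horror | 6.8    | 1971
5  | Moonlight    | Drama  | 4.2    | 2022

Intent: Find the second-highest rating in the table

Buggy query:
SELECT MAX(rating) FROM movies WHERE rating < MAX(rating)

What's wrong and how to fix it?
Bug: The inner MAX is an aggregate inside WHERE, which is not allowed

Fix: Put the inner MAX in a scalar subquery

Corrected query:
SELECT MAX(rating) FROM movies WHERE rating < (SELECT MAX(rating) FROM movies)

Result:
MAX(rating)
-----------
6.8        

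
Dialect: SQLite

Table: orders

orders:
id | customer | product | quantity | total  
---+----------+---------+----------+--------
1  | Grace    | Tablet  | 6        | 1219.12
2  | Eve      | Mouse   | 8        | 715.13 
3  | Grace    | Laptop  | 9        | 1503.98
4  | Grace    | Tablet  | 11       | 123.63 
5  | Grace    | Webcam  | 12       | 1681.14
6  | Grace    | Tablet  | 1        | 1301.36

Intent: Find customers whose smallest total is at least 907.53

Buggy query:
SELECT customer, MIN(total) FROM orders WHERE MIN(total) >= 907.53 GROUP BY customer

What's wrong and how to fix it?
Bug: Aggregates like MIN are computed per group after WHERE runs

Fix: Replace WHERE with HAVING after the GROUP BY

Corrected query:
SELECT customer, MIN(total) FROM orders GROUP BY customer HAVING MIN(total) >= 907.53

Result:
(no rows)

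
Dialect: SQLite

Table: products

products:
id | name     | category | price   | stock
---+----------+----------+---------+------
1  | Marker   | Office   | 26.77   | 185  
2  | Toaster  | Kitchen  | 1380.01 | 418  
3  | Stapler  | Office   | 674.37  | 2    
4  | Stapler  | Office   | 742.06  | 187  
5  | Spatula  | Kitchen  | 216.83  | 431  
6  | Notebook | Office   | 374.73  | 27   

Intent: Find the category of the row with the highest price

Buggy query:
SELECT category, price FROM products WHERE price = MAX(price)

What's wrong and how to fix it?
Bug: WHERE is evaluated per row; an aggregate over the whole table isn't defined there

Fix: Wrap MAX in a scalar subquery so WHERE compares against a single value

Corrected query:
SELECT category, price FROM products WHERE price = (SELECT MAX(price) FROM products)

Result:
category | price  
---------+--------
Kitchen  | 1380.01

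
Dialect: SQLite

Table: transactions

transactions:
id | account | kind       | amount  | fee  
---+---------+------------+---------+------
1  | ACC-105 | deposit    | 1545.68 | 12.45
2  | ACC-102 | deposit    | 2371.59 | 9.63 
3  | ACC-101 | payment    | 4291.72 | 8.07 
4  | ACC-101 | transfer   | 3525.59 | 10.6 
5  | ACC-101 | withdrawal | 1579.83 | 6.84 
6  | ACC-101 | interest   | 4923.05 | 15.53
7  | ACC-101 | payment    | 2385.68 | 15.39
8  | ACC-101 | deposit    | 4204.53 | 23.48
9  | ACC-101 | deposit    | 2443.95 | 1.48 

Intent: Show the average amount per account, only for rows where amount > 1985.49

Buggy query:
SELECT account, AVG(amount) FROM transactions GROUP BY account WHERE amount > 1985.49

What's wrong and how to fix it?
Bug: Row-level WHERE must come before GROUP BY in the clause order

Fix: Place WHERE between FROM and GROUP BY

Corrected query:
SELECT account, AVG(amount) FROM transactions WHERE amount > 1985.49 GROUP BY account

Result:
account | AVG(amount)
--------+------------
ACC-101 | 3629.086667
ACC-102 | 2371.59    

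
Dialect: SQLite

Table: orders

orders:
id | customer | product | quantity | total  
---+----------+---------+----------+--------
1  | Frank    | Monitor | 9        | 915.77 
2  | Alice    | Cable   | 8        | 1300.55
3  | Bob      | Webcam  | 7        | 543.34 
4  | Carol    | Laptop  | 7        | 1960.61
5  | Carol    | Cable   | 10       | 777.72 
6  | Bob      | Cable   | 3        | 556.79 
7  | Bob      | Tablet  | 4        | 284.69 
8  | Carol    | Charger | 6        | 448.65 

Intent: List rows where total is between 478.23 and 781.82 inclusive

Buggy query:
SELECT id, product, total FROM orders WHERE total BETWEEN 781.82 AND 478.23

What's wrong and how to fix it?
Bug: The bounds are reversed; BETWEEN a AND b requires a <= b to match anything

Fix: Write BETWEEN 478.23 AND 781.82

Corrected query:
SELECT id, product, total FROM orders WHERE total BETWEEN 478.23 AND 781.82

Result:
id | product | total 
---+---------+-------
3  | Webcam  | 543.34
5  | Cable   | 777.72
6  | Cable   | 556.79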